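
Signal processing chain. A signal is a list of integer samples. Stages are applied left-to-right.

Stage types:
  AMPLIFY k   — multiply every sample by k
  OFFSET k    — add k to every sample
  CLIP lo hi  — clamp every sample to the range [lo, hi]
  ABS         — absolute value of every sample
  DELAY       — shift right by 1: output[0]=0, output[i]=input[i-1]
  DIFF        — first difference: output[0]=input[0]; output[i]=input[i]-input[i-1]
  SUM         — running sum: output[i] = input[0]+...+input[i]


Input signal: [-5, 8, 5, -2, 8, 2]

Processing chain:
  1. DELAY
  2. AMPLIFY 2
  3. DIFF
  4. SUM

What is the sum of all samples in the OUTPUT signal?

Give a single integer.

Answer: 28

Derivation:
Input: [-5, 8, 5, -2, 8, 2]
Stage 1 (DELAY): [0, -5, 8, 5, -2, 8] = [0, -5, 8, 5, -2, 8] -> [0, -5, 8, 5, -2, 8]
Stage 2 (AMPLIFY 2): 0*2=0, -5*2=-10, 8*2=16, 5*2=10, -2*2=-4, 8*2=16 -> [0, -10, 16, 10, -4, 16]
Stage 3 (DIFF): s[0]=0, -10-0=-10, 16--10=26, 10-16=-6, -4-10=-14, 16--4=20 -> [0, -10, 26, -6, -14, 20]
Stage 4 (SUM): sum[0..0]=0, sum[0..1]=-10, sum[0..2]=16, sum[0..3]=10, sum[0..4]=-4, sum[0..5]=16 -> [0, -10, 16, 10, -4, 16]
Output sum: 28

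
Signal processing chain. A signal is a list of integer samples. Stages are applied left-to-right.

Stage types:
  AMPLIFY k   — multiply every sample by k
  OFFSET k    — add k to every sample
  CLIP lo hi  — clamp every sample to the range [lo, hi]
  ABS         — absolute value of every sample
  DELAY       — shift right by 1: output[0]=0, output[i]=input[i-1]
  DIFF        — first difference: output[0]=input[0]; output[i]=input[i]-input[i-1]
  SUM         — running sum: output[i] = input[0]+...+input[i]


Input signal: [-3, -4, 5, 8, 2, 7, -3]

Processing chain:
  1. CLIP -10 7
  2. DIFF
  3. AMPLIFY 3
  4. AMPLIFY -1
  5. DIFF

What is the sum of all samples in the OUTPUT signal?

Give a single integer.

Input: [-3, -4, 5, 8, 2, 7, -3]
Stage 1 (CLIP -10 7): clip(-3,-10,7)=-3, clip(-4,-10,7)=-4, clip(5,-10,7)=5, clip(8,-10,7)=7, clip(2,-10,7)=2, clip(7,-10,7)=7, clip(-3,-10,7)=-3 -> [-3, -4, 5, 7, 2, 7, -3]
Stage 2 (DIFF): s[0]=-3, -4--3=-1, 5--4=9, 7-5=2, 2-7=-5, 7-2=5, -3-7=-10 -> [-3, -1, 9, 2, -5, 5, -10]
Stage 3 (AMPLIFY 3): -3*3=-9, -1*3=-3, 9*3=27, 2*3=6, -5*3=-15, 5*3=15, -10*3=-30 -> [-9, -3, 27, 6, -15, 15, -30]
Stage 4 (AMPLIFY -1): -9*-1=9, -3*-1=3, 27*-1=-27, 6*-1=-6, -15*-1=15, 15*-1=-15, -30*-1=30 -> [9, 3, -27, -6, 15, -15, 30]
Stage 5 (DIFF): s[0]=9, 3-9=-6, -27-3=-30, -6--27=21, 15--6=21, -15-15=-30, 30--15=45 -> [9, -6, -30, 21, 21, -30, 45]
Output sum: 30

Answer: 30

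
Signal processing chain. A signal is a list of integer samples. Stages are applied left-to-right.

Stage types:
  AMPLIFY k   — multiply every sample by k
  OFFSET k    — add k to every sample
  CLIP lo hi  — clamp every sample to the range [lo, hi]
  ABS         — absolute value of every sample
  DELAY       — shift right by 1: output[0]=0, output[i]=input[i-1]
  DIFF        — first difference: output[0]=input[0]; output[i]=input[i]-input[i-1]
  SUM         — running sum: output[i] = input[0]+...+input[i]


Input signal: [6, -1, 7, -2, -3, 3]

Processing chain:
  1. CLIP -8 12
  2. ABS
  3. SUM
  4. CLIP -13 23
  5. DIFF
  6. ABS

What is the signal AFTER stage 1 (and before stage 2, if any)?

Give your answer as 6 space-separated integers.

Answer: 6 -1 7 -2 -3 3

Derivation:
Input: [6, -1, 7, -2, -3, 3]
Stage 1 (CLIP -8 12): clip(6,-8,12)=6, clip(-1,-8,12)=-1, clip(7,-8,12)=7, clip(-2,-8,12)=-2, clip(-3,-8,12)=-3, clip(3,-8,12)=3 -> [6, -1, 7, -2, -3, 3]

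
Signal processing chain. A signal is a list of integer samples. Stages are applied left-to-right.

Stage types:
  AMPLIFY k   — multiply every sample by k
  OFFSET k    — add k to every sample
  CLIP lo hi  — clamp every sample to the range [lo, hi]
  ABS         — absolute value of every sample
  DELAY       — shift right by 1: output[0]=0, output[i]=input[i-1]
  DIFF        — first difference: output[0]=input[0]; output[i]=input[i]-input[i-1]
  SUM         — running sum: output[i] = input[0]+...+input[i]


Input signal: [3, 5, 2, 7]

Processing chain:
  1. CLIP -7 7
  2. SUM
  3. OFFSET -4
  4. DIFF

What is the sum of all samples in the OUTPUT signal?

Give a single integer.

Answer: 13

Derivation:
Input: [3, 5, 2, 7]
Stage 1 (CLIP -7 7): clip(3,-7,7)=3, clip(5,-7,7)=5, clip(2,-7,7)=2, clip(7,-7,7)=7 -> [3, 5, 2, 7]
Stage 2 (SUM): sum[0..0]=3, sum[0..1]=8, sum[0..2]=10, sum[0..3]=17 -> [3, 8, 10, 17]
Stage 3 (OFFSET -4): 3+-4=-1, 8+-4=4, 10+-4=6, 17+-4=13 -> [-1, 4, 6, 13]
Stage 4 (DIFF): s[0]=-1, 4--1=5, 6-4=2, 13-6=7 -> [-1, 5, 2, 7]
Output sum: 13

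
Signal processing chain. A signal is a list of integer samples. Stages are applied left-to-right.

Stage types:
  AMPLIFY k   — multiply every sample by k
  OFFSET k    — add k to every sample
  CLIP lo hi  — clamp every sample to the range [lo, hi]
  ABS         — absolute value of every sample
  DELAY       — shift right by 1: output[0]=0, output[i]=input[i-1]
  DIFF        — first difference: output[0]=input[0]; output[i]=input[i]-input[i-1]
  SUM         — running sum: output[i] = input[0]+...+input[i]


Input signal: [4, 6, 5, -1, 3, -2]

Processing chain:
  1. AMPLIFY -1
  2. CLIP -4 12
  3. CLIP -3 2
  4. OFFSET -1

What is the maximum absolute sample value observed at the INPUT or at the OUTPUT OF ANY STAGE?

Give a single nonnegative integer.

Input: [4, 6, 5, -1, 3, -2] (max |s|=6)
Stage 1 (AMPLIFY -1): 4*-1=-4, 6*-1=-6, 5*-1=-5, -1*-1=1, 3*-1=-3, -2*-1=2 -> [-4, -6, -5, 1, -3, 2] (max |s|=6)
Stage 2 (CLIP -4 12): clip(-4,-4,12)=-4, clip(-6,-4,12)=-4, clip(-5,-4,12)=-4, clip(1,-4,12)=1, clip(-3,-4,12)=-3, clip(2,-4,12)=2 -> [-4, -4, -4, 1, -3, 2] (max |s|=4)
Stage 3 (CLIP -3 2): clip(-4,-3,2)=-3, clip(-4,-3,2)=-3, clip(-4,-3,2)=-3, clip(1,-3,2)=1, clip(-3,-3,2)=-3, clip(2,-3,2)=2 -> [-3, -3, -3, 1, -3, 2] (max |s|=3)
Stage 4 (OFFSET -1): -3+-1=-4, -3+-1=-4, -3+-1=-4, 1+-1=0, -3+-1=-4, 2+-1=1 -> [-4, -4, -4, 0, -4, 1] (max |s|=4)
Overall max amplitude: 6

Answer: 6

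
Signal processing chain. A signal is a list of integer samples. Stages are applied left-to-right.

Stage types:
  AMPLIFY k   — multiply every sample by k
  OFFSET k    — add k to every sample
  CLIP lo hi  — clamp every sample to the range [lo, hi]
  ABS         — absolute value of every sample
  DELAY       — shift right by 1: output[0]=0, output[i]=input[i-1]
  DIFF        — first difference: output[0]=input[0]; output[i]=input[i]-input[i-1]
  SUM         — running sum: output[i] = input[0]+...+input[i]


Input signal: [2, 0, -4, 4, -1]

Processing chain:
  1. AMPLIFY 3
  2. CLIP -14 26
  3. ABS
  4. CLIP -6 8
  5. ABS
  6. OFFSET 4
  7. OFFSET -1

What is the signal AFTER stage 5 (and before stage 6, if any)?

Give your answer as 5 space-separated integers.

Input: [2, 0, -4, 4, -1]
Stage 1 (AMPLIFY 3): 2*3=6, 0*3=0, -4*3=-12, 4*3=12, -1*3=-3 -> [6, 0, -12, 12, -3]
Stage 2 (CLIP -14 26): clip(6,-14,26)=6, clip(0,-14,26)=0, clip(-12,-14,26)=-12, clip(12,-14,26)=12, clip(-3,-14,26)=-3 -> [6, 0, -12, 12, -3]
Stage 3 (ABS): |6|=6, |0|=0, |-12|=12, |12|=12, |-3|=3 -> [6, 0, 12, 12, 3]
Stage 4 (CLIP -6 8): clip(6,-6,8)=6, clip(0,-6,8)=0, clip(12,-6,8)=8, clip(12,-6,8)=8, clip(3,-6,8)=3 -> [6, 0, 8, 8, 3]
Stage 5 (ABS): |6|=6, |0|=0, |8|=8, |8|=8, |3|=3 -> [6, 0, 8, 8, 3]

Answer: 6 0 8 8 3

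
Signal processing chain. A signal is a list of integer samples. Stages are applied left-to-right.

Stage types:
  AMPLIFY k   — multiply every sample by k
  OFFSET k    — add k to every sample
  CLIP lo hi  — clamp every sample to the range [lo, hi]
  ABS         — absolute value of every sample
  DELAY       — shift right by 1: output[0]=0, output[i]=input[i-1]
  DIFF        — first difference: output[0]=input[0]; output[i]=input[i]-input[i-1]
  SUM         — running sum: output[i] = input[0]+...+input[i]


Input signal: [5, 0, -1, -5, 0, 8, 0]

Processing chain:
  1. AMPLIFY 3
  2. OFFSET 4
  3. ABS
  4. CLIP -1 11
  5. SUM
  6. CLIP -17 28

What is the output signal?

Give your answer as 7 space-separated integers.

Input: [5, 0, -1, -5, 0, 8, 0]
Stage 1 (AMPLIFY 3): 5*3=15, 0*3=0, -1*3=-3, -5*3=-15, 0*3=0, 8*3=24, 0*3=0 -> [15, 0, -3, -15, 0, 24, 0]
Stage 2 (OFFSET 4): 15+4=19, 0+4=4, -3+4=1, -15+4=-11, 0+4=4, 24+4=28, 0+4=4 -> [19, 4, 1, -11, 4, 28, 4]
Stage 3 (ABS): |19|=19, |4|=4, |1|=1, |-11|=11, |4|=4, |28|=28, |4|=4 -> [19, 4, 1, 11, 4, 28, 4]
Stage 4 (CLIP -1 11): clip(19,-1,11)=11, clip(4,-1,11)=4, clip(1,-1,11)=1, clip(11,-1,11)=11, clip(4,-1,11)=4, clip(28,-1,11)=11, clip(4,-1,11)=4 -> [11, 4, 1, 11, 4, 11, 4]
Stage 5 (SUM): sum[0..0]=11, sum[0..1]=15, sum[0..2]=16, sum[0..3]=27, sum[0..4]=31, sum[0..5]=42, sum[0..6]=46 -> [11, 15, 16, 27, 31, 42, 46]
Stage 6 (CLIP -17 28): clip(11,-17,28)=11, clip(15,-17,28)=15, clip(16,-17,28)=16, clip(27,-17,28)=27, clip(31,-17,28)=28, clip(42,-17,28)=28, clip(46,-17,28)=28 -> [11, 15, 16, 27, 28, 28, 28]

Answer: 11 15 16 27 28 28 28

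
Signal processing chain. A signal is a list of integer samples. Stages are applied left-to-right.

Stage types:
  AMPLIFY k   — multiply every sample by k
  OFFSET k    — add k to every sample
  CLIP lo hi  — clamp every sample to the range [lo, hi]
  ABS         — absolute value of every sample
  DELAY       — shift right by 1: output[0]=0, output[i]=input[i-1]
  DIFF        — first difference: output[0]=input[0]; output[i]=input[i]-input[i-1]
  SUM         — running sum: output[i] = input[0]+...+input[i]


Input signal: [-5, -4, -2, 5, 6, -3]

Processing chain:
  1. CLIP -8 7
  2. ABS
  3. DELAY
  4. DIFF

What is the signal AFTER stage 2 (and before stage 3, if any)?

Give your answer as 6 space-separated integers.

Input: [-5, -4, -2, 5, 6, -3]
Stage 1 (CLIP -8 7): clip(-5,-8,7)=-5, clip(-4,-8,7)=-4, clip(-2,-8,7)=-2, clip(5,-8,7)=5, clip(6,-8,7)=6, clip(-3,-8,7)=-3 -> [-5, -4, -2, 5, 6, -3]
Stage 2 (ABS): |-5|=5, |-4|=4, |-2|=2, |5|=5, |6|=6, |-3|=3 -> [5, 4, 2, 5, 6, 3]

Answer: 5 4 2 5 6 3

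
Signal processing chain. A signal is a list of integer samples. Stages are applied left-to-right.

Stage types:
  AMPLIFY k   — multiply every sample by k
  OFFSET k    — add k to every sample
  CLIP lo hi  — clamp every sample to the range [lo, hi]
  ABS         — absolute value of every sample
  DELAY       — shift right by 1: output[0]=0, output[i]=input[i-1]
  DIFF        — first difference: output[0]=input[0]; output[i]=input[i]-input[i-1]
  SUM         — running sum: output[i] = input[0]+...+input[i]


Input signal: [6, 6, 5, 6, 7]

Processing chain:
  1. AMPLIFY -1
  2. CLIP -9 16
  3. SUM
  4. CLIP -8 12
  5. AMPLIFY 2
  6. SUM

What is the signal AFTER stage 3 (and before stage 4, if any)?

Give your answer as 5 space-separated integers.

Answer: -6 -12 -17 -23 -30

Derivation:
Input: [6, 6, 5, 6, 7]
Stage 1 (AMPLIFY -1): 6*-1=-6, 6*-1=-6, 5*-1=-5, 6*-1=-6, 7*-1=-7 -> [-6, -6, -5, -6, -7]
Stage 2 (CLIP -9 16): clip(-6,-9,16)=-6, clip(-6,-9,16)=-6, clip(-5,-9,16)=-5, clip(-6,-9,16)=-6, clip(-7,-9,16)=-7 -> [-6, -6, -5, -6, -7]
Stage 3 (SUM): sum[0..0]=-6, sum[0..1]=-12, sum[0..2]=-17, sum[0..3]=-23, sum[0..4]=-30 -> [-6, -12, -17, -23, -30]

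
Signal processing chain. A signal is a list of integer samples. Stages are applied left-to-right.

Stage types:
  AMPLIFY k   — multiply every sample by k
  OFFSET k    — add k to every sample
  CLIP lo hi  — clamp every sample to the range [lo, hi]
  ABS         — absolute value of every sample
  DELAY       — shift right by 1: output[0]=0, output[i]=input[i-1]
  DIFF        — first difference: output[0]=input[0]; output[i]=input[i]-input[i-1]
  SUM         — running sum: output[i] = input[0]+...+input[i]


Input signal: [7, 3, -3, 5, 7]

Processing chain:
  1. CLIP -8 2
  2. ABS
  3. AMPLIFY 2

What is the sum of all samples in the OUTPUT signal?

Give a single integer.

Input: [7, 3, -3, 5, 7]
Stage 1 (CLIP -8 2): clip(7,-8,2)=2, clip(3,-8,2)=2, clip(-3,-8,2)=-3, clip(5,-8,2)=2, clip(7,-8,2)=2 -> [2, 2, -3, 2, 2]
Stage 2 (ABS): |2|=2, |2|=2, |-3|=3, |2|=2, |2|=2 -> [2, 2, 3, 2, 2]
Stage 3 (AMPLIFY 2): 2*2=4, 2*2=4, 3*2=6, 2*2=4, 2*2=4 -> [4, 4, 6, 4, 4]
Output sum: 22

Answer: 22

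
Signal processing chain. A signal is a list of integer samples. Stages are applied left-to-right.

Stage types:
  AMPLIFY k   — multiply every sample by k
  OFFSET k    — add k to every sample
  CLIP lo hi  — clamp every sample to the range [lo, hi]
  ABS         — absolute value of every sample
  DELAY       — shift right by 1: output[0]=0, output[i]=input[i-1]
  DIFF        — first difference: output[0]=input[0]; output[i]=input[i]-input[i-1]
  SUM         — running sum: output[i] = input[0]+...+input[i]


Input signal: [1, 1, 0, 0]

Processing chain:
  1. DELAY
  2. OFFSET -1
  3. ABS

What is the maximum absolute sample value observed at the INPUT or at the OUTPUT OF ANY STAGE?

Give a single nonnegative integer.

Input: [1, 1, 0, 0] (max |s|=1)
Stage 1 (DELAY): [0, 1, 1, 0] = [0, 1, 1, 0] -> [0, 1, 1, 0] (max |s|=1)
Stage 2 (OFFSET -1): 0+-1=-1, 1+-1=0, 1+-1=0, 0+-1=-1 -> [-1, 0, 0, -1] (max |s|=1)
Stage 3 (ABS): |-1|=1, |0|=0, |0|=0, |-1|=1 -> [1, 0, 0, 1] (max |s|=1)
Overall max amplitude: 1

Answer: 1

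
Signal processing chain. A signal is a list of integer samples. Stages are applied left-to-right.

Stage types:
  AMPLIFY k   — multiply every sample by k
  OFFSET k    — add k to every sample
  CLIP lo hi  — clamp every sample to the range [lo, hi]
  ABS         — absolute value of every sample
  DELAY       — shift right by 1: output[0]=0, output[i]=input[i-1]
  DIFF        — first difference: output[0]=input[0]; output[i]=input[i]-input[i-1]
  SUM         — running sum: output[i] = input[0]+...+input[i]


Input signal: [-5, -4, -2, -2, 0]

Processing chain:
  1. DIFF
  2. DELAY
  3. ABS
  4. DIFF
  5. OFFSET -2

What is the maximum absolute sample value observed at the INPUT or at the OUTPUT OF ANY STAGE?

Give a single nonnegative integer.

Input: [-5, -4, -2, -2, 0] (max |s|=5)
Stage 1 (DIFF): s[0]=-5, -4--5=1, -2--4=2, -2--2=0, 0--2=2 -> [-5, 1, 2, 0, 2] (max |s|=5)
Stage 2 (DELAY): [0, -5, 1, 2, 0] = [0, -5, 1, 2, 0] -> [0, -5, 1, 2, 0] (max |s|=5)
Stage 3 (ABS): |0|=0, |-5|=5, |1|=1, |2|=2, |0|=0 -> [0, 5, 1, 2, 0] (max |s|=5)
Stage 4 (DIFF): s[0]=0, 5-0=5, 1-5=-4, 2-1=1, 0-2=-2 -> [0, 5, -4, 1, -2] (max |s|=5)
Stage 5 (OFFSET -2): 0+-2=-2, 5+-2=3, -4+-2=-6, 1+-2=-1, -2+-2=-4 -> [-2, 3, -6, -1, -4] (max |s|=6)
Overall max amplitude: 6

Answer: 6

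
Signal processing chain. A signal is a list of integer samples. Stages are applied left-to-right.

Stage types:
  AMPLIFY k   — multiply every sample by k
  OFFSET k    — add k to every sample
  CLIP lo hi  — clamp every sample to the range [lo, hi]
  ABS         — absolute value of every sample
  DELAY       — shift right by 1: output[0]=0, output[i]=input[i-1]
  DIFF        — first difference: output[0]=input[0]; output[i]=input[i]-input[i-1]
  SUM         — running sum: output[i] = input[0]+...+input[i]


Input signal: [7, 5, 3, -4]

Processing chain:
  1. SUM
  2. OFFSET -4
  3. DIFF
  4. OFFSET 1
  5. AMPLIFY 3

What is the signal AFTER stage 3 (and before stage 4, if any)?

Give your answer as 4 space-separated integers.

Answer: 3 5 3 -4

Derivation:
Input: [7, 5, 3, -4]
Stage 1 (SUM): sum[0..0]=7, sum[0..1]=12, sum[0..2]=15, sum[0..3]=11 -> [7, 12, 15, 11]
Stage 2 (OFFSET -4): 7+-4=3, 12+-4=8, 15+-4=11, 11+-4=7 -> [3, 8, 11, 7]
Stage 3 (DIFF): s[0]=3, 8-3=5, 11-8=3, 7-11=-4 -> [3, 5, 3, -4]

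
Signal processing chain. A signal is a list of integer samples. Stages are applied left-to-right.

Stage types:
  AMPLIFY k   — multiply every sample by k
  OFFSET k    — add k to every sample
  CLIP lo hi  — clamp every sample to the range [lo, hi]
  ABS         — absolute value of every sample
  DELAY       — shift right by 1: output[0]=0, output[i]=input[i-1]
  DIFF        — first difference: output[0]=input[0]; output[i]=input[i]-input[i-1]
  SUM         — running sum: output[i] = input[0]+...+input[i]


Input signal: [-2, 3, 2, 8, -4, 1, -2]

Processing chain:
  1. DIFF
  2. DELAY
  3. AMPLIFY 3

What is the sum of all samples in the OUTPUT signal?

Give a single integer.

Answer: 3

Derivation:
Input: [-2, 3, 2, 8, -4, 1, -2]
Stage 1 (DIFF): s[0]=-2, 3--2=5, 2-3=-1, 8-2=6, -4-8=-12, 1--4=5, -2-1=-3 -> [-2, 5, -1, 6, -12, 5, -3]
Stage 2 (DELAY): [0, -2, 5, -1, 6, -12, 5] = [0, -2, 5, -1, 6, -12, 5] -> [0, -2, 5, -1, 6, -12, 5]
Stage 3 (AMPLIFY 3): 0*3=0, -2*3=-6, 5*3=15, -1*3=-3, 6*3=18, -12*3=-36, 5*3=15 -> [0, -6, 15, -3, 18, -36, 15]
Output sum: 3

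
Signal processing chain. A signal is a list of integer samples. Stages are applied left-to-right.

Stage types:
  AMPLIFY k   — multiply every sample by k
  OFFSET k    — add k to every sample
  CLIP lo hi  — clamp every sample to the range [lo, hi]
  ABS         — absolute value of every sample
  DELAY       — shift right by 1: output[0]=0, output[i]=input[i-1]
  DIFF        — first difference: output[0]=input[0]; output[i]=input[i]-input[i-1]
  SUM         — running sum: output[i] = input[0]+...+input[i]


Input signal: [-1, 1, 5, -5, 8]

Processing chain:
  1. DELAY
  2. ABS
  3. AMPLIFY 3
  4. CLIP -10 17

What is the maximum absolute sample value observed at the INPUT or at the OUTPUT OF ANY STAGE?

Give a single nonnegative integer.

Input: [-1, 1, 5, -5, 8] (max |s|=8)
Stage 1 (DELAY): [0, -1, 1, 5, -5] = [0, -1, 1, 5, -5] -> [0, -1, 1, 5, -5] (max |s|=5)
Stage 2 (ABS): |0|=0, |-1|=1, |1|=1, |5|=5, |-5|=5 -> [0, 1, 1, 5, 5] (max |s|=5)
Stage 3 (AMPLIFY 3): 0*3=0, 1*3=3, 1*3=3, 5*3=15, 5*3=15 -> [0, 3, 3, 15, 15] (max |s|=15)
Stage 4 (CLIP -10 17): clip(0,-10,17)=0, clip(3,-10,17)=3, clip(3,-10,17)=3, clip(15,-10,17)=15, clip(15,-10,17)=15 -> [0, 3, 3, 15, 15] (max |s|=15)
Overall max amplitude: 15

Answer: 15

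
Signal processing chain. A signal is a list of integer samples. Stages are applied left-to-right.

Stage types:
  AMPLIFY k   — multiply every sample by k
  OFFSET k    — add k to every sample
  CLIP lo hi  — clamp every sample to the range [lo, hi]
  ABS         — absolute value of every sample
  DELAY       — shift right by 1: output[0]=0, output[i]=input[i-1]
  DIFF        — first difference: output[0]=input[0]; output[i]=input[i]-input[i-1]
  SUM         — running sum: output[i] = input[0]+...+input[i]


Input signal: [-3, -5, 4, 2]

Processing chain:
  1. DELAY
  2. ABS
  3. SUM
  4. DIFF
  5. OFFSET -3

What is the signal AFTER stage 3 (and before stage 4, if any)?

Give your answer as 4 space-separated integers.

Input: [-3, -5, 4, 2]
Stage 1 (DELAY): [0, -3, -5, 4] = [0, -3, -5, 4] -> [0, -3, -5, 4]
Stage 2 (ABS): |0|=0, |-3|=3, |-5|=5, |4|=4 -> [0, 3, 5, 4]
Stage 3 (SUM): sum[0..0]=0, sum[0..1]=3, sum[0..2]=8, sum[0..3]=12 -> [0, 3, 8, 12]

Answer: 0 3 8 12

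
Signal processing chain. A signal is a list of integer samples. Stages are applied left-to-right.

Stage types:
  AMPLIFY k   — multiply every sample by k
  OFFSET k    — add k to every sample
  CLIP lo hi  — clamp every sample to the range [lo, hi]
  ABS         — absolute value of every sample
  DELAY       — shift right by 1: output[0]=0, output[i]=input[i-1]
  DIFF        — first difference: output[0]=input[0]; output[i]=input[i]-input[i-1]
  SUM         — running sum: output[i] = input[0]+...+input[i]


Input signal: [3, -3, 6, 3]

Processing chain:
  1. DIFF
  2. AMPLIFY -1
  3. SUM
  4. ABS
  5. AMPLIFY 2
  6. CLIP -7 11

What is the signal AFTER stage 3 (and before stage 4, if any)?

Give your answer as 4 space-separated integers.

Answer: -3 3 -6 -3

Derivation:
Input: [3, -3, 6, 3]
Stage 1 (DIFF): s[0]=3, -3-3=-6, 6--3=9, 3-6=-3 -> [3, -6, 9, -3]
Stage 2 (AMPLIFY -1): 3*-1=-3, -6*-1=6, 9*-1=-9, -3*-1=3 -> [-3, 6, -9, 3]
Stage 3 (SUM): sum[0..0]=-3, sum[0..1]=3, sum[0..2]=-6, sum[0..3]=-3 -> [-3, 3, -6, -3]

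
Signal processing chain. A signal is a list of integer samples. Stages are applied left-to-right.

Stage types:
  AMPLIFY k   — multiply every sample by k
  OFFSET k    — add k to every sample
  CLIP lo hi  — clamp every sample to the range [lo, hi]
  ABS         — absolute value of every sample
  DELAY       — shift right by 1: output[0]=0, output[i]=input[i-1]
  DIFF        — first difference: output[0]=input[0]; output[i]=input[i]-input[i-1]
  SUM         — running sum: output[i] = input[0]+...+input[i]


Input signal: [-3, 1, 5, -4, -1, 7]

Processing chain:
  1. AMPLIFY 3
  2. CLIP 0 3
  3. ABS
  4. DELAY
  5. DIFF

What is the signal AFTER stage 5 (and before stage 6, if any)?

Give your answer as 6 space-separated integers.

Answer: 0 0 3 0 -3 0

Derivation:
Input: [-3, 1, 5, -4, -1, 7]
Stage 1 (AMPLIFY 3): -3*3=-9, 1*3=3, 5*3=15, -4*3=-12, -1*3=-3, 7*3=21 -> [-9, 3, 15, -12, -3, 21]
Stage 2 (CLIP 0 3): clip(-9,0,3)=0, clip(3,0,3)=3, clip(15,0,3)=3, clip(-12,0,3)=0, clip(-3,0,3)=0, clip(21,0,3)=3 -> [0, 3, 3, 0, 0, 3]
Stage 3 (ABS): |0|=0, |3|=3, |3|=3, |0|=0, |0|=0, |3|=3 -> [0, 3, 3, 0, 0, 3]
Stage 4 (DELAY): [0, 0, 3, 3, 0, 0] = [0, 0, 3, 3, 0, 0] -> [0, 0, 3, 3, 0, 0]
Stage 5 (DIFF): s[0]=0, 0-0=0, 3-0=3, 3-3=0, 0-3=-3, 0-0=0 -> [0, 0, 3, 0, -3, 0]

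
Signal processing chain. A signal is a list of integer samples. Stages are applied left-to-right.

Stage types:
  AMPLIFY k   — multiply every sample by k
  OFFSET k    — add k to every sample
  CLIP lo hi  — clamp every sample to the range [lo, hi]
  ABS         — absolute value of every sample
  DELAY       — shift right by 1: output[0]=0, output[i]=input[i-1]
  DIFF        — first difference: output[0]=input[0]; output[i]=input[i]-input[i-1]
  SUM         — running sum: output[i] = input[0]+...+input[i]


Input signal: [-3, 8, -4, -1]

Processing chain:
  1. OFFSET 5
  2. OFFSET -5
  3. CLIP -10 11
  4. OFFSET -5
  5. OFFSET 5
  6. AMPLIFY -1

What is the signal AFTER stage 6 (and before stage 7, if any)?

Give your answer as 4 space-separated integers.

Answer: 3 -8 4 1

Derivation:
Input: [-3, 8, -4, -1]
Stage 1 (OFFSET 5): -3+5=2, 8+5=13, -4+5=1, -1+5=4 -> [2, 13, 1, 4]
Stage 2 (OFFSET -5): 2+-5=-3, 13+-5=8, 1+-5=-4, 4+-5=-1 -> [-3, 8, -4, -1]
Stage 3 (CLIP -10 11): clip(-3,-10,11)=-3, clip(8,-10,11)=8, clip(-4,-10,11)=-4, clip(-1,-10,11)=-1 -> [-3, 8, -4, -1]
Stage 4 (OFFSET -5): -3+-5=-8, 8+-5=3, -4+-5=-9, -1+-5=-6 -> [-8, 3, -9, -6]
Stage 5 (OFFSET 5): -8+5=-3, 3+5=8, -9+5=-4, -6+5=-1 -> [-3, 8, -4, -1]
Stage 6 (AMPLIFY -1): -3*-1=3, 8*-1=-8, -4*-1=4, -1*-1=1 -> [3, -8, 4, 1]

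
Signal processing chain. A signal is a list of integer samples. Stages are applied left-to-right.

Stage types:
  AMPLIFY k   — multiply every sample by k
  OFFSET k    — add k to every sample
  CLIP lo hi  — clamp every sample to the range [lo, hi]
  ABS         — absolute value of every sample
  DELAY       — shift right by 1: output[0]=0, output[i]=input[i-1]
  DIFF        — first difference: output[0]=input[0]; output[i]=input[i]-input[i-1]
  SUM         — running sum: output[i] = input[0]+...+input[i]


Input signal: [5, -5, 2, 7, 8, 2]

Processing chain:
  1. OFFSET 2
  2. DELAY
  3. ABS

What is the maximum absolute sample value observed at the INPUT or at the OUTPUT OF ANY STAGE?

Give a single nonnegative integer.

Input: [5, -5, 2, 7, 8, 2] (max |s|=8)
Stage 1 (OFFSET 2): 5+2=7, -5+2=-3, 2+2=4, 7+2=9, 8+2=10, 2+2=4 -> [7, -3, 4, 9, 10, 4] (max |s|=10)
Stage 2 (DELAY): [0, 7, -3, 4, 9, 10] = [0, 7, -3, 4, 9, 10] -> [0, 7, -3, 4, 9, 10] (max |s|=10)
Stage 3 (ABS): |0|=0, |7|=7, |-3|=3, |4|=4, |9|=9, |10|=10 -> [0, 7, 3, 4, 9, 10] (max |s|=10)
Overall max amplitude: 10

Answer: 10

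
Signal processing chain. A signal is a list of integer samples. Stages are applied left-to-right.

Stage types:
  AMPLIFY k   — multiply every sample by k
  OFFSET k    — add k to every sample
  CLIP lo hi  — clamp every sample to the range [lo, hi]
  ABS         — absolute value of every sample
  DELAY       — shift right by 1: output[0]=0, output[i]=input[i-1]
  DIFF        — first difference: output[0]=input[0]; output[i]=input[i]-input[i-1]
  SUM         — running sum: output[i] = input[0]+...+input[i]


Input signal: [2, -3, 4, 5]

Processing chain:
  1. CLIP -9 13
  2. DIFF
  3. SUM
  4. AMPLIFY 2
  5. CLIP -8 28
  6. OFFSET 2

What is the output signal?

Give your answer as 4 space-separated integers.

Input: [2, -3, 4, 5]
Stage 1 (CLIP -9 13): clip(2,-9,13)=2, clip(-3,-9,13)=-3, clip(4,-9,13)=4, clip(5,-9,13)=5 -> [2, -3, 4, 5]
Stage 2 (DIFF): s[0]=2, -3-2=-5, 4--3=7, 5-4=1 -> [2, -5, 7, 1]
Stage 3 (SUM): sum[0..0]=2, sum[0..1]=-3, sum[0..2]=4, sum[0..3]=5 -> [2, -3, 4, 5]
Stage 4 (AMPLIFY 2): 2*2=4, -3*2=-6, 4*2=8, 5*2=10 -> [4, -6, 8, 10]
Stage 5 (CLIP -8 28): clip(4,-8,28)=4, clip(-6,-8,28)=-6, clip(8,-8,28)=8, clip(10,-8,28)=10 -> [4, -6, 8, 10]
Stage 6 (OFFSET 2): 4+2=6, -6+2=-4, 8+2=10, 10+2=12 -> [6, -4, 10, 12]

Answer: 6 -4 10 12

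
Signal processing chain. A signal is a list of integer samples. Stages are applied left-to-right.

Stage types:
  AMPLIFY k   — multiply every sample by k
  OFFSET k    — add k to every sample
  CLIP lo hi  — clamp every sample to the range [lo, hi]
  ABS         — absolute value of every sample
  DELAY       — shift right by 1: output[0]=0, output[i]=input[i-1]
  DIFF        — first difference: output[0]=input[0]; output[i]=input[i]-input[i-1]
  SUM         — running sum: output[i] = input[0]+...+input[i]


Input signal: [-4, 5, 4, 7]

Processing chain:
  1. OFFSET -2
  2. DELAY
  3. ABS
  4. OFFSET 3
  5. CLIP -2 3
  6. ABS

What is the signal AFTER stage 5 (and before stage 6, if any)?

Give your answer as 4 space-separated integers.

Input: [-4, 5, 4, 7]
Stage 1 (OFFSET -2): -4+-2=-6, 5+-2=3, 4+-2=2, 7+-2=5 -> [-6, 3, 2, 5]
Stage 2 (DELAY): [0, -6, 3, 2] = [0, -6, 3, 2] -> [0, -6, 3, 2]
Stage 3 (ABS): |0|=0, |-6|=6, |3|=3, |2|=2 -> [0, 6, 3, 2]
Stage 4 (OFFSET 3): 0+3=3, 6+3=9, 3+3=6, 2+3=5 -> [3, 9, 6, 5]
Stage 5 (CLIP -2 3): clip(3,-2,3)=3, clip(9,-2,3)=3, clip(6,-2,3)=3, clip(5,-2,3)=3 -> [3, 3, 3, 3]

Answer: 3 3 3 3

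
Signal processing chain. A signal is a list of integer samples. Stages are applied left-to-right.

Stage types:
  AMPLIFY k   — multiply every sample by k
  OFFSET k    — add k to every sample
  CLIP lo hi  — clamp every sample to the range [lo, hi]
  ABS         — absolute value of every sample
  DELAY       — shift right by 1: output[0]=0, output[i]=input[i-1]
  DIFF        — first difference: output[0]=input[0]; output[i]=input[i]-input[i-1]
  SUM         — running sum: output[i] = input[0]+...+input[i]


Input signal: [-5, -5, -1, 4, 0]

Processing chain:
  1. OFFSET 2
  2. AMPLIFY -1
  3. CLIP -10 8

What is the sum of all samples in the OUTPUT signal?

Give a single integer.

Input: [-5, -5, -1, 4, 0]
Stage 1 (OFFSET 2): -5+2=-3, -5+2=-3, -1+2=1, 4+2=6, 0+2=2 -> [-3, -3, 1, 6, 2]
Stage 2 (AMPLIFY -1): -3*-1=3, -3*-1=3, 1*-1=-1, 6*-1=-6, 2*-1=-2 -> [3, 3, -1, -6, -2]
Stage 3 (CLIP -10 8): clip(3,-10,8)=3, clip(3,-10,8)=3, clip(-1,-10,8)=-1, clip(-6,-10,8)=-6, clip(-2,-10,8)=-2 -> [3, 3, -1, -6, -2]
Output sum: -3

Answer: -3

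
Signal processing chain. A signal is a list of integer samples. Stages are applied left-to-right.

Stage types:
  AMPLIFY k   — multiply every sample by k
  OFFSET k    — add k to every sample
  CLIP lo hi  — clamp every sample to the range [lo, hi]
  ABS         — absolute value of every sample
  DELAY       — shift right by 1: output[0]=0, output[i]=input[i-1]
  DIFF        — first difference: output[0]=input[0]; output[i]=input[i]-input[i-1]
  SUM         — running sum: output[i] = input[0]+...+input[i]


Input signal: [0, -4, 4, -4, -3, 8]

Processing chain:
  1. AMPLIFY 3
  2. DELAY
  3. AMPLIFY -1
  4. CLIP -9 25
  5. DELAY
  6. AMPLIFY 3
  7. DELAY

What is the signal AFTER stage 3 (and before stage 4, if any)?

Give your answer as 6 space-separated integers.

Input: [0, -4, 4, -4, -3, 8]
Stage 1 (AMPLIFY 3): 0*3=0, -4*3=-12, 4*3=12, -4*3=-12, -3*3=-9, 8*3=24 -> [0, -12, 12, -12, -9, 24]
Stage 2 (DELAY): [0, 0, -12, 12, -12, -9] = [0, 0, -12, 12, -12, -9] -> [0, 0, -12, 12, -12, -9]
Stage 3 (AMPLIFY -1): 0*-1=0, 0*-1=0, -12*-1=12, 12*-1=-12, -12*-1=12, -9*-1=9 -> [0, 0, 12, -12, 12, 9]

Answer: 0 0 12 -12 12 9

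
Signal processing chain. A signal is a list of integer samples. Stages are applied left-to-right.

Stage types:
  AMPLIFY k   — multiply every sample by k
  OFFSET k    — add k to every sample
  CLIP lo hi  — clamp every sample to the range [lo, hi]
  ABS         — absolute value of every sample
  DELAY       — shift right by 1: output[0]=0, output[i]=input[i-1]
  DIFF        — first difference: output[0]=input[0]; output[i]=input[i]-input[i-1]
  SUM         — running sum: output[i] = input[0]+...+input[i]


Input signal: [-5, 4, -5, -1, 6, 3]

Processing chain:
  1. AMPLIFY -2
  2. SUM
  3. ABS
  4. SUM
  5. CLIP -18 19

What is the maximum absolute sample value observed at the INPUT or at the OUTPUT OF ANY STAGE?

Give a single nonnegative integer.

Answer: 44

Derivation:
Input: [-5, 4, -5, -1, 6, 3] (max |s|=6)
Stage 1 (AMPLIFY -2): -5*-2=10, 4*-2=-8, -5*-2=10, -1*-2=2, 6*-2=-12, 3*-2=-6 -> [10, -8, 10, 2, -12, -6] (max |s|=12)
Stage 2 (SUM): sum[0..0]=10, sum[0..1]=2, sum[0..2]=12, sum[0..3]=14, sum[0..4]=2, sum[0..5]=-4 -> [10, 2, 12, 14, 2, -4] (max |s|=14)
Stage 3 (ABS): |10|=10, |2|=2, |12|=12, |14|=14, |2|=2, |-4|=4 -> [10, 2, 12, 14, 2, 4] (max |s|=14)
Stage 4 (SUM): sum[0..0]=10, sum[0..1]=12, sum[0..2]=24, sum[0..3]=38, sum[0..4]=40, sum[0..5]=44 -> [10, 12, 24, 38, 40, 44] (max |s|=44)
Stage 5 (CLIP -18 19): clip(10,-18,19)=10, clip(12,-18,19)=12, clip(24,-18,19)=19, clip(38,-18,19)=19, clip(40,-18,19)=19, clip(44,-18,19)=19 -> [10, 12, 19, 19, 19, 19] (max |s|=19)
Overall max amplitude: 44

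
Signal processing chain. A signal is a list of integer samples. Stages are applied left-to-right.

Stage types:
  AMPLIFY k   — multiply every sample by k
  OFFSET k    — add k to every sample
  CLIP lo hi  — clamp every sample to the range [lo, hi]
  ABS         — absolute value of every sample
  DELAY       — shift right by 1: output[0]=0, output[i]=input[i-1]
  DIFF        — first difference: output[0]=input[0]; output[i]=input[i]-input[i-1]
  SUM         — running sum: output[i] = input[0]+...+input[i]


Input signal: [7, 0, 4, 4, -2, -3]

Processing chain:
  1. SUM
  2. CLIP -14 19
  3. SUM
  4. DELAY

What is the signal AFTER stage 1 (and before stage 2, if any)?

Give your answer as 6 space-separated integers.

Answer: 7 7 11 15 13 10

Derivation:
Input: [7, 0, 4, 4, -2, -3]
Stage 1 (SUM): sum[0..0]=7, sum[0..1]=7, sum[0..2]=11, sum[0..3]=15, sum[0..4]=13, sum[0..5]=10 -> [7, 7, 11, 15, 13, 10]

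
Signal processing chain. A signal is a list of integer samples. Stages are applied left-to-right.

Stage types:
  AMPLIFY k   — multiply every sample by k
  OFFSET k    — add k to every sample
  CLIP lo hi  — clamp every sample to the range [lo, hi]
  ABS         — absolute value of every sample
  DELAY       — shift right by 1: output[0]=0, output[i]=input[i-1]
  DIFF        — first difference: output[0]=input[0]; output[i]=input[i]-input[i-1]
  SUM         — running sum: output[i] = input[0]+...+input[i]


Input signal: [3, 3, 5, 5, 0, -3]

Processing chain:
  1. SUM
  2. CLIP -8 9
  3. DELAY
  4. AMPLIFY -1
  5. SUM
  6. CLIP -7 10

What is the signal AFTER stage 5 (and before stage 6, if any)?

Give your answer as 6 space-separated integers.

Answer: 0 -3 -9 -18 -27 -36

Derivation:
Input: [3, 3, 5, 5, 0, -3]
Stage 1 (SUM): sum[0..0]=3, sum[0..1]=6, sum[0..2]=11, sum[0..3]=16, sum[0..4]=16, sum[0..5]=13 -> [3, 6, 11, 16, 16, 13]
Stage 2 (CLIP -8 9): clip(3,-8,9)=3, clip(6,-8,9)=6, clip(11,-8,9)=9, clip(16,-8,9)=9, clip(16,-8,9)=9, clip(13,-8,9)=9 -> [3, 6, 9, 9, 9, 9]
Stage 3 (DELAY): [0, 3, 6, 9, 9, 9] = [0, 3, 6, 9, 9, 9] -> [0, 3, 6, 9, 9, 9]
Stage 4 (AMPLIFY -1): 0*-1=0, 3*-1=-3, 6*-1=-6, 9*-1=-9, 9*-1=-9, 9*-1=-9 -> [0, -3, -6, -9, -9, -9]
Stage 5 (SUM): sum[0..0]=0, sum[0..1]=-3, sum[0..2]=-9, sum[0..3]=-18, sum[0..4]=-27, sum[0..5]=-36 -> [0, -3, -9, -18, -27, -36]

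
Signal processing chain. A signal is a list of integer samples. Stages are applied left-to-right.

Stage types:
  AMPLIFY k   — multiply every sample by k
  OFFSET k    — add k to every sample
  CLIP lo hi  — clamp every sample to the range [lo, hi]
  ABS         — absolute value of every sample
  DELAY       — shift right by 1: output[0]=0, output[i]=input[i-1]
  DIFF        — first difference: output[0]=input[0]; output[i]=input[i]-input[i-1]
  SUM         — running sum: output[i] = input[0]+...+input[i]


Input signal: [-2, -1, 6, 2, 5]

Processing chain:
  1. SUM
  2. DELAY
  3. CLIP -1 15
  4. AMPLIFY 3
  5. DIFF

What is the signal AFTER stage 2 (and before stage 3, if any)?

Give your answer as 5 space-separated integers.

Answer: 0 -2 -3 3 5

Derivation:
Input: [-2, -1, 6, 2, 5]
Stage 1 (SUM): sum[0..0]=-2, sum[0..1]=-3, sum[0..2]=3, sum[0..3]=5, sum[0..4]=10 -> [-2, -3, 3, 5, 10]
Stage 2 (DELAY): [0, -2, -3, 3, 5] = [0, -2, -3, 3, 5] -> [0, -2, -3, 3, 5]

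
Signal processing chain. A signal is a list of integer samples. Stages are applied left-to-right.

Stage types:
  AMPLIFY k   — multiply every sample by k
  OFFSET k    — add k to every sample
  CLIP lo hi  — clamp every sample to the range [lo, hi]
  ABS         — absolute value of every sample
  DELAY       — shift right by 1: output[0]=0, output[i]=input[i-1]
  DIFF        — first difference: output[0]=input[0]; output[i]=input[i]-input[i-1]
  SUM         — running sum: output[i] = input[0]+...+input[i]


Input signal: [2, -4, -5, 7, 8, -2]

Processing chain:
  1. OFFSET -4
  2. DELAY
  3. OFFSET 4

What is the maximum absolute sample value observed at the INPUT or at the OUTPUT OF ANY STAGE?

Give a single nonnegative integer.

Answer: 9

Derivation:
Input: [2, -4, -5, 7, 8, -2] (max |s|=8)
Stage 1 (OFFSET -4): 2+-4=-2, -4+-4=-8, -5+-4=-9, 7+-4=3, 8+-4=4, -2+-4=-6 -> [-2, -8, -9, 3, 4, -6] (max |s|=9)
Stage 2 (DELAY): [0, -2, -8, -9, 3, 4] = [0, -2, -8, -9, 3, 4] -> [0, -2, -8, -9, 3, 4] (max |s|=9)
Stage 3 (OFFSET 4): 0+4=4, -2+4=2, -8+4=-4, -9+4=-5, 3+4=7, 4+4=8 -> [4, 2, -4, -5, 7, 8] (max |s|=8)
Overall max amplitude: 9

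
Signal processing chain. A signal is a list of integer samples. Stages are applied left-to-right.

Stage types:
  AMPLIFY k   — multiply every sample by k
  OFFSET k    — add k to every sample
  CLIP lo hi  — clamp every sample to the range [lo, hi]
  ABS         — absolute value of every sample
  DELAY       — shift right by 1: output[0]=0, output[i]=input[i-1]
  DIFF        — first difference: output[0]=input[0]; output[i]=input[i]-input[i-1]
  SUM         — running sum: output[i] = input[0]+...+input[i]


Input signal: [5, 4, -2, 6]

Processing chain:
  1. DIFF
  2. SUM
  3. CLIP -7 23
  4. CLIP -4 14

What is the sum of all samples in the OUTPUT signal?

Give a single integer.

Input: [5, 4, -2, 6]
Stage 1 (DIFF): s[0]=5, 4-5=-1, -2-4=-6, 6--2=8 -> [5, -1, -6, 8]
Stage 2 (SUM): sum[0..0]=5, sum[0..1]=4, sum[0..2]=-2, sum[0..3]=6 -> [5, 4, -2, 6]
Stage 3 (CLIP -7 23): clip(5,-7,23)=5, clip(4,-7,23)=4, clip(-2,-7,23)=-2, clip(6,-7,23)=6 -> [5, 4, -2, 6]
Stage 4 (CLIP -4 14): clip(5,-4,14)=5, clip(4,-4,14)=4, clip(-2,-4,14)=-2, clip(6,-4,14)=6 -> [5, 4, -2, 6]
Output sum: 13

Answer: 13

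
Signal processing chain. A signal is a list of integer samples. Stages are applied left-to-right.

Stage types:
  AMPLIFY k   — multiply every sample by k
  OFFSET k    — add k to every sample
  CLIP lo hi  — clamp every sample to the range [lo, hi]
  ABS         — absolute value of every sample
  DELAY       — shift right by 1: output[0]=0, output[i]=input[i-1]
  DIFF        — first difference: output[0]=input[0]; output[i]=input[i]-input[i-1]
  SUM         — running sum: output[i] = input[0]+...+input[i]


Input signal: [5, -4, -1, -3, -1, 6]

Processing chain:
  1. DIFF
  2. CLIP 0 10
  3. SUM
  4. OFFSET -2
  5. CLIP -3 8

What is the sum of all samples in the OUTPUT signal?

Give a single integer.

Input: [5, -4, -1, -3, -1, 6]
Stage 1 (DIFF): s[0]=5, -4-5=-9, -1--4=3, -3--1=-2, -1--3=2, 6--1=7 -> [5, -9, 3, -2, 2, 7]
Stage 2 (CLIP 0 10): clip(5,0,10)=5, clip(-9,0,10)=0, clip(3,0,10)=3, clip(-2,0,10)=0, clip(2,0,10)=2, clip(7,0,10)=7 -> [5, 0, 3, 0, 2, 7]
Stage 3 (SUM): sum[0..0]=5, sum[0..1]=5, sum[0..2]=8, sum[0..3]=8, sum[0..4]=10, sum[0..5]=17 -> [5, 5, 8, 8, 10, 17]
Stage 4 (OFFSET -2): 5+-2=3, 5+-2=3, 8+-2=6, 8+-2=6, 10+-2=8, 17+-2=15 -> [3, 3, 6, 6, 8, 15]
Stage 5 (CLIP -3 8): clip(3,-3,8)=3, clip(3,-3,8)=3, clip(6,-3,8)=6, clip(6,-3,8)=6, clip(8,-3,8)=8, clip(15,-3,8)=8 -> [3, 3, 6, 6, 8, 8]
Output sum: 34

Answer: 34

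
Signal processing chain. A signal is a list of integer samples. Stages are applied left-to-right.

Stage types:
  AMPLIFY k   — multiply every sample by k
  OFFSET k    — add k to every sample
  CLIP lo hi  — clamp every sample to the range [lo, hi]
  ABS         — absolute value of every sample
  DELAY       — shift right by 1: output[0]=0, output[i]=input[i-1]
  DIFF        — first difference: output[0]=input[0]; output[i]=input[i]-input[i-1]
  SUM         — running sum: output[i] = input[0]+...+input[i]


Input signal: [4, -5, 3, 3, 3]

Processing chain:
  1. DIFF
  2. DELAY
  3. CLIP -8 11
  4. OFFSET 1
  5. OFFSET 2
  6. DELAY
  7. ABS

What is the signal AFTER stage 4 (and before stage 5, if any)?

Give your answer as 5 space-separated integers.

Answer: 1 5 -7 9 1

Derivation:
Input: [4, -5, 3, 3, 3]
Stage 1 (DIFF): s[0]=4, -5-4=-9, 3--5=8, 3-3=0, 3-3=0 -> [4, -9, 8, 0, 0]
Stage 2 (DELAY): [0, 4, -9, 8, 0] = [0, 4, -9, 8, 0] -> [0, 4, -9, 8, 0]
Stage 3 (CLIP -8 11): clip(0,-8,11)=0, clip(4,-8,11)=4, clip(-9,-8,11)=-8, clip(8,-8,11)=8, clip(0,-8,11)=0 -> [0, 4, -8, 8, 0]
Stage 4 (OFFSET 1): 0+1=1, 4+1=5, -8+1=-7, 8+1=9, 0+1=1 -> [1, 5, -7, 9, 1]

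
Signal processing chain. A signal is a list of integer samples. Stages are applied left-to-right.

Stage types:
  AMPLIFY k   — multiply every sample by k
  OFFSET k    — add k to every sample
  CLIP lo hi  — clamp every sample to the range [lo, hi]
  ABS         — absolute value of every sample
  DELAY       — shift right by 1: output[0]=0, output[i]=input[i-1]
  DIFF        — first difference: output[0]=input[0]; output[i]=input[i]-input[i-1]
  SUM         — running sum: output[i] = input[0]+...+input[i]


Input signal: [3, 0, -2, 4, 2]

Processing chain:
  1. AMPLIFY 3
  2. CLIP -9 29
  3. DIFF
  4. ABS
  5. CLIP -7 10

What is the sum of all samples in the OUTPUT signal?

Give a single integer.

Input: [3, 0, -2, 4, 2]
Stage 1 (AMPLIFY 3): 3*3=9, 0*3=0, -2*3=-6, 4*3=12, 2*3=6 -> [9, 0, -6, 12, 6]
Stage 2 (CLIP -9 29): clip(9,-9,29)=9, clip(0,-9,29)=0, clip(-6,-9,29)=-6, clip(12,-9,29)=12, clip(6,-9,29)=6 -> [9, 0, -6, 12, 6]
Stage 3 (DIFF): s[0]=9, 0-9=-9, -6-0=-6, 12--6=18, 6-12=-6 -> [9, -9, -6, 18, -6]
Stage 4 (ABS): |9|=9, |-9|=9, |-6|=6, |18|=18, |-6|=6 -> [9, 9, 6, 18, 6]
Stage 5 (CLIP -7 10): clip(9,-7,10)=9, clip(9,-7,10)=9, clip(6,-7,10)=6, clip(18,-7,10)=10, clip(6,-7,10)=6 -> [9, 9, 6, 10, 6]
Output sum: 40

Answer: 40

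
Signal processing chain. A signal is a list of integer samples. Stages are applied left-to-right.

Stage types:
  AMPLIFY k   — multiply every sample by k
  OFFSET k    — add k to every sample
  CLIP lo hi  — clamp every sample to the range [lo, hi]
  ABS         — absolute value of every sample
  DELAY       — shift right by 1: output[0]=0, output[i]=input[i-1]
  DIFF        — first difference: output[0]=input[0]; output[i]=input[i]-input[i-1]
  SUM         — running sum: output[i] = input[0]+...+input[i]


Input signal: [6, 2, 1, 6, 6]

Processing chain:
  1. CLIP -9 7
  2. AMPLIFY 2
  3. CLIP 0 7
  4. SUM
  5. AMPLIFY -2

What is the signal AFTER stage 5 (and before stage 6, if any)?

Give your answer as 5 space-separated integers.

Input: [6, 2, 1, 6, 6]
Stage 1 (CLIP -9 7): clip(6,-9,7)=6, clip(2,-9,7)=2, clip(1,-9,7)=1, clip(6,-9,7)=6, clip(6,-9,7)=6 -> [6, 2, 1, 6, 6]
Stage 2 (AMPLIFY 2): 6*2=12, 2*2=4, 1*2=2, 6*2=12, 6*2=12 -> [12, 4, 2, 12, 12]
Stage 3 (CLIP 0 7): clip(12,0,7)=7, clip(4,0,7)=4, clip(2,0,7)=2, clip(12,0,7)=7, clip(12,0,7)=7 -> [7, 4, 2, 7, 7]
Stage 4 (SUM): sum[0..0]=7, sum[0..1]=11, sum[0..2]=13, sum[0..3]=20, sum[0..4]=27 -> [7, 11, 13, 20, 27]
Stage 5 (AMPLIFY -2): 7*-2=-14, 11*-2=-22, 13*-2=-26, 20*-2=-40, 27*-2=-54 -> [-14, -22, -26, -40, -54]

Answer: -14 -22 -26 -40 -54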